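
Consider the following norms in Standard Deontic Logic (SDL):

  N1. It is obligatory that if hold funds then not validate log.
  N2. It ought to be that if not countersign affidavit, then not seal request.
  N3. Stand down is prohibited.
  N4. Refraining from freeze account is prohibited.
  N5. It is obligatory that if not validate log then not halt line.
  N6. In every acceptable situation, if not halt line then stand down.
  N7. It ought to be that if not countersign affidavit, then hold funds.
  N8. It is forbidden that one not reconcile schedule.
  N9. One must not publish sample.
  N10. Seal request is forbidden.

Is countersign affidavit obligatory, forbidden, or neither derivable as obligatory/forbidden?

Obligatory

Premise 3 is F(stand_down), i.e. O(¬stand_down).
Premise 6, O(¬halt_line → stand_down), contraposes to O(¬stand_down → halt_line); with O(¬stand_down) we get O(halt_line).
The contrapositive of premise 5 (O(¬validate_log → ¬halt_line)) is O(halt_line → validate_log), and O(halt_line) is already established, so O(validate_log).
The contrapositive of premise 1 (O(hold_funds → ¬validate_log)) is O(validate_log → ¬hold_funds), and O(validate_log) is already established, so O(¬hold_funds).
The contrapositive of premise 7 (O(¬countersign_affidavit → hold_funds)) is O(¬hold_funds → countersign_affidavit), and O(¬hold_funds) is already established, so O(countersign_affidavit).
Premises 2, 4, 8, 9, 10 do not contribute to this derivation.
Hence countersign_affidavit is obligatory.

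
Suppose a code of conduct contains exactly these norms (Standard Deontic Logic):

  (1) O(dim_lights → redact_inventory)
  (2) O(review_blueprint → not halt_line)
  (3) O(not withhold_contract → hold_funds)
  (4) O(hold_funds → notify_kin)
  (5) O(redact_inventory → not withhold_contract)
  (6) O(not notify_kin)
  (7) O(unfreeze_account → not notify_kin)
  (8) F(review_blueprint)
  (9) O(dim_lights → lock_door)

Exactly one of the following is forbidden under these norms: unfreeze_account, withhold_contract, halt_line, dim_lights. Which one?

dim_lights

Premise 6 states O(not notify_kin) outright.
The contrapositive of premise 4 (O(hold_funds → notify_kin)) is O(not notify_kin → not hold_funds), and O(not notify_kin) is already established, so O(not hold_funds).
Premise 3, O(not withhold_contract → hold_funds), contraposes to O(not hold_funds → withhold_contract); with O(not hold_funds) we get O(withhold_contract).
The contrapositive of premise 5 (O(redact_inventory → not withhold_contract)) is O(withhold_contract → not redact_inventory), and O(withhold_contract) is already established, so O(not redact_inventory).
The contrapositive of premise 1 (O(dim_lights → redact_inventory)) is O(not redact_inventory → not dim_lights), and O(not redact_inventory) is already established, so O(not dim_lights).
So O(not dim_lights) holds, i.e. dim_lights is forbidden. None of the other listed options is forbidden under the premises.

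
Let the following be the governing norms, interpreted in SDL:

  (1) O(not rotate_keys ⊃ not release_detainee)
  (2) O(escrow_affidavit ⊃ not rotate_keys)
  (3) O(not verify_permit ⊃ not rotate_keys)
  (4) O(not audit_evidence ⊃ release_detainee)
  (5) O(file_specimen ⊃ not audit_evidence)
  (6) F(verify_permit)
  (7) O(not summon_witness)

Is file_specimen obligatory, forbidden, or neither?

Premise 6 is F(verify_permit), i.e. O(not verify_permit).
From O(not verify_permit) and premise 3, O(not verify_permit ⊃ not rotate_keys), we obtain O(not rotate_keys).
With premise 1, O(not rotate_keys ⊃ not release_detainee), the K-axiom yields O(not release_detainee).
Premise 4 is O(not audit_evidence ⊃ release_detainee); contrapositively O(not release_detainee ⊃ audit_evidence). Since O(not release_detainee) holds, K gives O(audit_evidence).
Premise 5 is O(file_specimen ⊃ not audit_evidence); contrapositively O(audit_evidence ⊃ not file_specimen). Since O(audit_evidence) holds, K gives O(not file_specimen).
Premises 2, 7 do not contribute to this derivation.
Thus O(not file_specimen), which is F(file_specimen): file_specimen is forbidden.

Forbidden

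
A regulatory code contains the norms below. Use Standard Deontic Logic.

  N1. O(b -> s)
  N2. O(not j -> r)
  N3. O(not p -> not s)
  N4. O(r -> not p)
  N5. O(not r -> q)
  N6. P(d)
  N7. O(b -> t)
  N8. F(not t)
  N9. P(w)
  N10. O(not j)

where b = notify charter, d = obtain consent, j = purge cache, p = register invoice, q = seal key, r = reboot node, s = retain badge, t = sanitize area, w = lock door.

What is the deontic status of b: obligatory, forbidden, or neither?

Forbidden

Premise 10 states O(not j) outright.
Premise 2 is O(not j -> r); since O(not j), deontic closure gives O(r).
Applying K to premise 4 (O(r -> not p)) and O(r) yields O(not p).
Applying K to premise 3 (O(not p -> not s)) and O(not p) yields O(not s).
The contrapositive of premise 1 (O(b -> s)) is O(not s -> not b), and O(not s) is already established, so O(not b).
Premises 5, 6, 7, 8, 9 do not contribute to this derivation.
Thus O(not b), which is F(b): b is forbidden.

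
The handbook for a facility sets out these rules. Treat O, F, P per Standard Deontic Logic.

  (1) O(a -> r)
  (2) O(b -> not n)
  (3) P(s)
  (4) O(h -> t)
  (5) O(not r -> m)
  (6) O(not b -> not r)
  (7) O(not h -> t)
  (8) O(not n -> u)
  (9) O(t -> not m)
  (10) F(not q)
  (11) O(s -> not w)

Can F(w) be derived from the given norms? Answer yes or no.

Premise 11 is O(s -> not w), but O(s) is not derivable from the premises (the permission P(s) asserts only not O(not s), not O(s)), so it does not yield O(not w).
No other premise forces O(not w). An ideal world satisfying every premise can still have w true, so F(w) is not derivable.

No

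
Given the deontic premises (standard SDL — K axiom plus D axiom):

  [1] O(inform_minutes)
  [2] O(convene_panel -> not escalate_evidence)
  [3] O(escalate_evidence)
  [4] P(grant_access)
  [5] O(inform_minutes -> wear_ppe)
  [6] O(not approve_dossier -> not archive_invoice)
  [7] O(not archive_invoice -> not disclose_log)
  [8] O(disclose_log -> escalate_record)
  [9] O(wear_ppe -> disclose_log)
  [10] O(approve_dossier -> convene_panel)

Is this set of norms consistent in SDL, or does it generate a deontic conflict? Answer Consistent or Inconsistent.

Premise 3 states O(escalate_evidence) outright.
The contrapositive of premise 2 (O(convene_panel -> not escalate_evidence)) is O(escalate_evidence -> not convene_panel), and O(escalate_evidence) is already established, so O(not convene_panel).
Premise 10, O(approve_dossier -> convene_panel), contraposes to O(not convene_panel -> not approve_dossier); with O(not convene_panel) we get O(not approve_dossier).
With premise 6, O(not approve_dossier -> not archive_invoice), the K-axiom yields O(not archive_invoice).
From O(not archive_invoice) and premise 7, O(not archive_invoice -> not disclose_log), we obtain O(not disclose_log).
Premise 9 is O(wear_ppe -> disclose_log); contrapositively O(not disclose_log -> not wear_ppe). Since O(not disclose_log) holds, K gives O(not wear_ppe).
Premise 5, O(inform_minutes -> wear_ppe), contraposes to O(not wear_ppe -> not inform_minutes); with O(not wear_ppe) we get O(not inform_minutes).
Yet premise 1 states O(inform_minutes).
We now have both O(not inform_minutes) and O(inform_minutes) — inform_minutes is simultaneously obligatory and forbidden, violating the D-axiom.

Inconsistent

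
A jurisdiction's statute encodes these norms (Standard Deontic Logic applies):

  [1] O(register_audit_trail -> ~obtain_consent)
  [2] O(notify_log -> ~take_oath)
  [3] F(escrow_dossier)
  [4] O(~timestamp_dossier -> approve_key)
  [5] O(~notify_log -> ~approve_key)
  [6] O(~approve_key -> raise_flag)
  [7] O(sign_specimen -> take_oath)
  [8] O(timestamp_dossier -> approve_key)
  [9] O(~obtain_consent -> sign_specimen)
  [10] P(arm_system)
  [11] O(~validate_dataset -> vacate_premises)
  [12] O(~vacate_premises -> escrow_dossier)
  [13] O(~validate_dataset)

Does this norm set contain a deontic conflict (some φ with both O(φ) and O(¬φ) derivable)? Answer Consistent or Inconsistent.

Premise 12 is O(~vacate_premises -> escrow_dossier), but O(~vacate_premises) is not derivable from the premises, so it does not yield O(escrow_dossier).
So O(escrow_dossier) is not derivable, and the apparent clash with O(~escrow_dossier) does not arise.
A world satisfying every obligation exists (e.g. approve_key=true, arm_system=false, escrow_dossier=false, notify_log=true, obtain_consent=true, raise_flag=false, register_audit_trail=false, sign_specimen=false, take_oath=false, timestamp_dossier=false, vacate_premises=true, validate_dataset=false); no atom is both obligatory and forbidden, so the set is consistent.

Consistent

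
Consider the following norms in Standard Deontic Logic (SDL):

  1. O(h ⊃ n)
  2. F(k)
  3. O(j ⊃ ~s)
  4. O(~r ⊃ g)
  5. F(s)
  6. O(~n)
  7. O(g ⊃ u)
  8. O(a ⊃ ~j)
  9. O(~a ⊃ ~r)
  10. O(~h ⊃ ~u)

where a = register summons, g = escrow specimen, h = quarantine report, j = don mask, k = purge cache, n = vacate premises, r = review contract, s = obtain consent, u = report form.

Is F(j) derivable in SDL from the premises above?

Yes

From premise 6 we have O(~n).
Premise 1, O(h ⊃ n), contraposes to O(~n ⊃ ~h); with O(~n) we get O(~h).
Premise 10 is O(~h ⊃ ~u); since O(~h), deontic closure gives O(~u).
Premise 7, O(g ⊃ u), contraposes to O(~u ⊃ ~g); with O(~u) we get O(~g).
The contrapositive of premise 4 (O(~r ⊃ g)) is O(~g ⊃ r), and O(~g) is already established, so O(r).
Premise 9, O(~a ⊃ ~r), contraposes to O(r ⊃ a); with O(r) we get O(a).
Premise 8 is O(a ⊃ ~j); since O(a), deontic closure gives O(~j).
Premises 2, 3, 5 do not contribute to this derivation.
So O(~j) holds, i.e. F(j). The claim follows.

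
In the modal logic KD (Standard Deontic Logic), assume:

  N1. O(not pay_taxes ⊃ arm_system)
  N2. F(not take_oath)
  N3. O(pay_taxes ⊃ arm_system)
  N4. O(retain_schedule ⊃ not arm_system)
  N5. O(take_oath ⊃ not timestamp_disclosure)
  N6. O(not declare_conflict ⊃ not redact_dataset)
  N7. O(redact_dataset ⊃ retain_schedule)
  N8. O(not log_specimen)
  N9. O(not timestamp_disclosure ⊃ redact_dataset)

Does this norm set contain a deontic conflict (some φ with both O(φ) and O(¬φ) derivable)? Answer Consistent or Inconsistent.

Inconsistent

By case analysis on not pay_taxes: premise 1 gives O(not pay_taxes ⊃ arm_system) and premise 3 gives O(pay_taxes ⊃ arm_system), so O(arm_system) either way.
The contrapositive of premise 4 (O(retain_schedule ⊃ not arm_system)) is O(arm_system ⊃ not retain_schedule), and O(arm_system) is already established, so O(not retain_schedule).
The contrapositive of premise 7 (O(redact_dataset ⊃ retain_schedule)) is O(not retain_schedule ⊃ not redact_dataset), and O(not retain_schedule) is already established, so O(not redact_dataset).
The contrapositive of premise 9 (O(not timestamp_disclosure ⊃ redact_dataset)) is O(not redact_dataset ⊃ timestamp_disclosure), and O(not redact_dataset) is already established, so O(timestamp_disclosure).
The contrapositive of premise 5 (O(take_oath ⊃ not timestamp_disclosure)) is O(timestamp_disclosure ⊃ not take_oath), and O(timestamp_disclosure) is already established, so O(not take_oath).
However, F(not take_oath) at premise 2 amounts to O(take_oath).
We now have both O(not take_oath) and O(take_oath) — take_oath is simultaneously obligatory and forbidden, violating the D-axiom.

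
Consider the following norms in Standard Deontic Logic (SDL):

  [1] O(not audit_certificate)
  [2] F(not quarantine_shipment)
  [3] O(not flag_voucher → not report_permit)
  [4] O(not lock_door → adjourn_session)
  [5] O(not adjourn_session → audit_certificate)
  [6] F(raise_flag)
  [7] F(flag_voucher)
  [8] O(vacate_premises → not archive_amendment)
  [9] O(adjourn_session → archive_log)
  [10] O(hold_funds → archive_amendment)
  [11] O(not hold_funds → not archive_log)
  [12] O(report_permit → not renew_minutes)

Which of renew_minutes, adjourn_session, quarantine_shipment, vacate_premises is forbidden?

Premise 1 gives O(not audit_certificate).
The contrapositive of premise 5 (O(not adjourn_session → audit_certificate)) is O(not audit_certificate → adjourn_session), and O(not audit_certificate) is already established, so O(adjourn_session).
From O(adjourn_session) and premise 9, O(adjourn_session → archive_log), we obtain O(archive_log).
The contrapositive of premise 11 (O(not hold_funds → not archive_log)) is O(archive_log → hold_funds), and O(archive_log) is already established, so O(hold_funds).
With premise 10, O(hold_funds → archive_amendment), the K-axiom yields O(archive_amendment).
Premise 8, O(vacate_premises → not archive_amendment), contraposes to O(archive_amendment → not vacate_premises); with O(archive_amendment) we get O(not vacate_premises).
So O(not vacate_premises) holds, i.e. vacate_premises is forbidden. None of the other listed options is forbidden under the premises.

vacate_premises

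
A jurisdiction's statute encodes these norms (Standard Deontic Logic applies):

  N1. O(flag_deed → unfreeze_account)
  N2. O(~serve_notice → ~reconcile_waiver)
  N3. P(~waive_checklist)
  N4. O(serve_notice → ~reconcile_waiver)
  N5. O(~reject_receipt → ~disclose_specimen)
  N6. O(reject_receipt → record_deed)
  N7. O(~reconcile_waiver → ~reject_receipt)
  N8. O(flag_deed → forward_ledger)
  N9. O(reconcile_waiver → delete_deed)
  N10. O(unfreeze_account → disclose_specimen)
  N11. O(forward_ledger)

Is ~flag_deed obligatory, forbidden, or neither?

Obligatory

Premises 2 and 4 are O(~serve_notice → ~reconcile_waiver) and O(serve_notice → ~reconcile_waiver); every ideal world satisfies ~serve_notice or serve_notice, so in either case ~reconcile_waiver holds — hence O(~reconcile_waiver).
Applying K to premise 7 (O(~reconcile_waiver → ~reject_receipt)) and O(~reconcile_waiver) yields O(~reject_receipt).
From O(~reject_receipt) and premise 5, O(~reject_receipt → ~disclose_specimen), we obtain O(~disclose_specimen).
Premise 10, O(unfreeze_account → disclose_specimen), contraposes to O(~disclose_specimen → ~unfreeze_account); with O(~disclose_specimen) we get O(~unfreeze_account).
Premise 1 is O(flag_deed → unfreeze_account); contrapositively O(~unfreeze_account → ~flag_deed). Since O(~unfreeze_account) holds, K gives O(~flag_deed).
Premises 3, 6, 8, 9, 11 do not contribute to this derivation.
Hence ~flag_deed is obligatory.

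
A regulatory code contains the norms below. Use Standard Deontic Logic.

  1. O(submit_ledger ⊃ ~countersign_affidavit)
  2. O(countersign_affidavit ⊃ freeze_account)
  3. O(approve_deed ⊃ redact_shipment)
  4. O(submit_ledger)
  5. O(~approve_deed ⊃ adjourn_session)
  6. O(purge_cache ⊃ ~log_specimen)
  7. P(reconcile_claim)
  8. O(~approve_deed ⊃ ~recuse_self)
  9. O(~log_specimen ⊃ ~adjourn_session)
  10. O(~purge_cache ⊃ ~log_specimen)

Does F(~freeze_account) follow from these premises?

No

Premise 2 is O(countersign_affidavit ⊃ freeze_account), but O(countersign_affidavit) is not derivable from the premises, so it does not yield O(freeze_account).
No other premise forces O(freeze_account). An ideal world satisfying every premise can still have ~freeze_account true, so F(~freeze_account) is not derivable.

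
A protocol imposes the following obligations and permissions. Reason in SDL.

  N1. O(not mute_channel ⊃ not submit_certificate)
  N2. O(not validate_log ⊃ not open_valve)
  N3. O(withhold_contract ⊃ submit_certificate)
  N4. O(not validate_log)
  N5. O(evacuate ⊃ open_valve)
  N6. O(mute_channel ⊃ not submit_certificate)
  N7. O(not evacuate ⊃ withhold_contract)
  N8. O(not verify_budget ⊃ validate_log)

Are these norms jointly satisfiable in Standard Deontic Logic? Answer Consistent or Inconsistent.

Inconsistent

Premises 6 and 1 are O(mute_channel ⊃ not submit_certificate) and O(not mute_channel ⊃ not submit_certificate); every ideal world satisfies mute_channel or not mute_channel, so in either case not submit_certificate holds — hence O(not submit_certificate).
Premise 3 is O(withhold_contract ⊃ submit_certificate); contrapositively O(not submit_certificate ⊃ not withhold_contract). Since O(not submit_certificate) holds, K gives O(not withhold_contract).
The contrapositive of premise 7 (O(not evacuate ⊃ withhold_contract)) is O(not withhold_contract ⊃ evacuate), and O(not withhold_contract) is already established, so O(evacuate).
With premise 5, O(evacuate ⊃ open_valve), the K-axiom yields O(open_valve).
Premise 2 is O(not validate_log ⊃ not open_valve); contrapositively O(open_valve ⊃ validate_log). Since O(open_valve) holds, K gives O(validate_log).
Yet premise 4 states O(not validate_log).
We now have both O(validate_log) and O(not validate_log) — validate_log is simultaneously obligatory and forbidden, violating the D-axiom.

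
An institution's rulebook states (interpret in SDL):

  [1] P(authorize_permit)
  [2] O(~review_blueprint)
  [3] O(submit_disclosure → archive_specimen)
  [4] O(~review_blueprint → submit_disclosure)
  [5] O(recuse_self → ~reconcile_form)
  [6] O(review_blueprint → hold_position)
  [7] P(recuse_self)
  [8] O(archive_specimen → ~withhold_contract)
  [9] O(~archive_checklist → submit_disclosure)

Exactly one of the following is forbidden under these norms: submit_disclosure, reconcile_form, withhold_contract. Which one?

Premise 2 states O(~review_blueprint) outright.
Premise 4 is O(~review_blueprint → submit_disclosure); since O(~review_blueprint), deontic closure gives O(submit_disclosure).
Applying K to premise 3 (O(submit_disclosure → archive_specimen)) and O(submit_disclosure) yields O(archive_specimen).
Applying K to premise 8 (O(archive_specimen → ~withhold_contract)) and O(archive_specimen) yields O(~withhold_contract).
So O(~withhold_contract) holds, i.e. withhold_contract is forbidden. None of the other listed options is forbidden under the premises.

withhold_contract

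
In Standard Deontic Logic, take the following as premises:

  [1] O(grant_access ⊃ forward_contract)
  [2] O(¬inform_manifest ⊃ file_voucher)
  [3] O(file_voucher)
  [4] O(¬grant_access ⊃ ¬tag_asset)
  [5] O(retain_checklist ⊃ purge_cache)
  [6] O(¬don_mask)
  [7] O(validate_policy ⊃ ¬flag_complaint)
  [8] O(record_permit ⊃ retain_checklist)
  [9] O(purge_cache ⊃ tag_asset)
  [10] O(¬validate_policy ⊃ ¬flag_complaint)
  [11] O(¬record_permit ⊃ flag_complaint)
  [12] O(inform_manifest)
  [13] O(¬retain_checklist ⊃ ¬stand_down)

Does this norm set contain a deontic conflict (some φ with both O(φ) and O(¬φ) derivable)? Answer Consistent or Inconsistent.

Premise 2 is O(¬inform_manifest ⊃ file_voucher); even if O(file_voucher) held, inferring O(¬inform_manifest) would be affirming the consequent — invalid.
So O(¬inform_manifest) is not derivable, and the apparent clash with O(inform_manifest) does not arise.
A world satisfying every obligation exists (e.g. don_mask=false, file_voucher=true, flag_complaint=false, forward_contract=true, grant_access=true, inform_manifest=true, purge_cache=true, record_permit=true, retain_checklist=true, stand_down=false, tag_asset=true, validate_policy=false); no atom is both obligatory and forbidden, so the set is consistent.

Consistent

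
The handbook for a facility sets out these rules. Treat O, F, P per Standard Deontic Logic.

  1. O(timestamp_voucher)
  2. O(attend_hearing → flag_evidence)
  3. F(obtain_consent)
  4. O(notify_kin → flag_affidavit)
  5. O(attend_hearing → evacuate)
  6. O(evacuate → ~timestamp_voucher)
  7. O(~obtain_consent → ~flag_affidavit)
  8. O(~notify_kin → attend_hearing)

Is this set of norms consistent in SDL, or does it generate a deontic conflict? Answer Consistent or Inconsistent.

Inconsistent

From premise 1 we have O(timestamp_voucher).
Premise 6 is O(evacuate → ~timestamp_voucher); contrapositively O(timestamp_voucher → ~evacuate). Since O(timestamp_voucher) holds, K gives O(~evacuate).
Premise 5, O(attend_hearing → evacuate), contraposes to O(~evacuate → ~attend_hearing); with O(~evacuate) we get O(~attend_hearing).
The contrapositive of premise 8 (O(~notify_kin → attend_hearing)) is O(~attend_hearing → notify_kin), and O(~attend_hearing) is already established, so O(notify_kin).
From O(notify_kin) and premise 4, O(notify_kin → flag_affidavit), we obtain O(flag_affidavit).
Premise 7 is O(~obtain_consent → ~flag_affidavit); contrapositively O(flag_affidavit → obtain_consent). Since O(flag_affidavit) holds, K gives O(obtain_consent).
However, F(obtain_consent) at premise 3 amounts to O(~obtain_consent).
We now have both O(obtain_consent) and O(~obtain_consent) — obtain_consent is simultaneously obligatory and forbidden, violating the D-axiom.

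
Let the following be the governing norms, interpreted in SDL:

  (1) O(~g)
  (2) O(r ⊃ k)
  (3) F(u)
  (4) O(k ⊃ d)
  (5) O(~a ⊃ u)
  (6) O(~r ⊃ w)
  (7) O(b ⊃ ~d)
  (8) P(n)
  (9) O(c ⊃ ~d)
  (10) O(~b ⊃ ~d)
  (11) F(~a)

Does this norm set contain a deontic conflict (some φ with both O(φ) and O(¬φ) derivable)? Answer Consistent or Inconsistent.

Consistent

Premise 5 is O(~a ⊃ u), but O(~a) is not derivable from the premises, so it does not yield O(u).
So O(u) is not derivable, and the apparent clash with O(~u) does not arise.
A world satisfying every obligation exists (e.g. a=true, b=false, c=false, d=false, g=false, k=false, n=false, r=false, u=false, w=true); no atom is both obligatory and forbidden, so the set is consistent.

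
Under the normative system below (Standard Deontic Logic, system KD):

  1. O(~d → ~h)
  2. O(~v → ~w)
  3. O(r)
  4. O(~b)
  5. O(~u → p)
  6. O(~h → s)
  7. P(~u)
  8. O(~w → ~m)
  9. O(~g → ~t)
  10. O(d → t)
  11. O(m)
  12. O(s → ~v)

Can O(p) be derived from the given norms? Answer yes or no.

Premise 5 is O(~u → p), but O(~u) is not derivable from the premises (the permission P(~u) asserts only ~O(u), not O(~u)), so it does not yield O(p).
No other premise forces O(p). An ideal world satisfying every premise can still have p false, so O(p) is not derivable.

No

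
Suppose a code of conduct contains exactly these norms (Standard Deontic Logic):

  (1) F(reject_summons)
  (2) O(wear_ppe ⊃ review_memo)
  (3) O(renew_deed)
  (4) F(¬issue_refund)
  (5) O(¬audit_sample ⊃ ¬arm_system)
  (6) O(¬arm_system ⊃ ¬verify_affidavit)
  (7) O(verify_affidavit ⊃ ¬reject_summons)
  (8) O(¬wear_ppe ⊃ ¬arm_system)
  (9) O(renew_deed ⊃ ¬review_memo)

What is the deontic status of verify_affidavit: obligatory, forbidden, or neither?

Forbidden

From premise 3 we have O(renew_deed).
With premise 9, O(renew_deed ⊃ ¬review_memo), the K-axiom yields O(¬review_memo).
Premise 2 is O(wear_ppe ⊃ review_memo); contrapositively O(¬review_memo ⊃ ¬wear_ppe). Since O(¬review_memo) holds, K gives O(¬wear_ppe).
From O(¬wear_ppe) and premise 8, O(¬wear_ppe ⊃ ¬arm_system), we obtain O(¬arm_system).
With premise 6, O(¬arm_system ⊃ ¬verify_affidavit), the K-axiom yields O(¬verify_affidavit).
Premises 1, 4, 5, 7 do not contribute to this derivation.
Thus O(¬verify_affidavit), which is F(verify_affidavit): verify_affidavit is forbidden.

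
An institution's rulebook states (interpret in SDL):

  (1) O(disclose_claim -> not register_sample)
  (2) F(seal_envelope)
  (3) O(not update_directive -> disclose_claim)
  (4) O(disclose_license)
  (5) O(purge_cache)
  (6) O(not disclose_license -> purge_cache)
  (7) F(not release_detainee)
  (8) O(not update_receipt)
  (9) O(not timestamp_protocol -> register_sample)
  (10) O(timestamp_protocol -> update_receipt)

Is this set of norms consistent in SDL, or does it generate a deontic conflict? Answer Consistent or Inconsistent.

Premise 6 is O(not disclose_license -> purge_cache); even if O(purge_cache) held, inferring O(not disclose_license) would be affirming the consequent — invalid.
So O(not disclose_license) is not derivable, and the apparent clash with O(disclose_license) does not arise.
A world satisfying every obligation exists (e.g. disclose_claim=false, disclose_license=true, purge_cache=true, register_sample=true, release_detainee=true, seal_envelope=false, timestamp_protocol=false, update_directive=true, update_receipt=false); no atom is both obligatory and forbidden, so the set is consistent.

Consistent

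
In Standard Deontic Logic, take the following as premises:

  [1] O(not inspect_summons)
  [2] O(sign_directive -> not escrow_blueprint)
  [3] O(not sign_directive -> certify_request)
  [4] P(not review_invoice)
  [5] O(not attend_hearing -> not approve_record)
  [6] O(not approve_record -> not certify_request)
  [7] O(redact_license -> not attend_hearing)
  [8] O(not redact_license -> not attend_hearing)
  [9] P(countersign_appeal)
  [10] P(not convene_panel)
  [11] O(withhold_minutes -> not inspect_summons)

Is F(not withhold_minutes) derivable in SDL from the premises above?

No

Premise 11 is O(withhold_minutes -> not inspect_summons); even if O(not inspect_summons) held, inferring O(withhold_minutes) would be affirming the consequent — invalid.
No other premise forces O(withhold_minutes). An ideal world satisfying every premise can still have not withhold_minutes true, so F(not withhold_minutes) is not derivable.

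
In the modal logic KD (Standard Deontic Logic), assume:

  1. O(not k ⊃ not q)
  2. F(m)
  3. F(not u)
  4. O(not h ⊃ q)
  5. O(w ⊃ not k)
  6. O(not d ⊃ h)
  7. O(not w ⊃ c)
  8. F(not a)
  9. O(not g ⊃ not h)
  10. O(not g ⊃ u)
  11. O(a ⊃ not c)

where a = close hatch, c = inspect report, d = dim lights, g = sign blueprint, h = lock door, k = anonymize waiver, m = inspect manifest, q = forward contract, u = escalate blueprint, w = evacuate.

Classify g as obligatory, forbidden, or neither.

Premise 8, F(not a), is equivalent to O(a).
Applying K to premise 11 (O(a ⊃ not c)) and O(a) yields O(not c).
Premise 7 is O(not w ⊃ c); contrapositively O(not c ⊃ w). Since O(not c) holds, K gives O(w).
Applying K to premise 5 (O(w ⊃ not k)) and O(w) yields O(not k).
Applying K to premise 1 (O(not k ⊃ not q)) and O(not k) yields O(not q).
Premise 4, O(not h ⊃ q), contraposes to O(not q ⊃ h); with O(not q) we get O(h).
Premise 9 is O(not g ⊃ not h); contrapositively O(h ⊃ g). Since O(h) holds, K gives O(g).
Premises 2, 3, 6, 10 do not contribute to this derivation.
Hence g is obligatory.

Obligatory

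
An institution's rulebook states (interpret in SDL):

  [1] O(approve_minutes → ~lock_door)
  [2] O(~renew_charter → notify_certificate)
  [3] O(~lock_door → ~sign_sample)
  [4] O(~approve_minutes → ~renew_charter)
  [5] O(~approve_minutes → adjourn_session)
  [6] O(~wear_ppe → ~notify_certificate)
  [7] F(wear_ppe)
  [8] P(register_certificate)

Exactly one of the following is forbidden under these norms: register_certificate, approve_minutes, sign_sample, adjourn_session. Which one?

sign_sample

F(wear_ppe) at premise 7 means O(~wear_ppe).
With premise 6, O(~wear_ppe → ~notify_certificate), the K-axiom yields O(~notify_certificate).
Premise 2 is O(~renew_charter → notify_certificate); contrapositively O(~notify_certificate → renew_charter). Since O(~notify_certificate) holds, K gives O(renew_charter).
Premise 4, O(~approve_minutes → ~renew_charter), contraposes to O(renew_charter → approve_minutes); with O(renew_charter) we get O(approve_minutes).
With premise 1, O(approve_minutes → ~lock_door), the K-axiom yields O(~lock_door).
From O(~lock_door) and premise 3, O(~lock_door → ~sign_sample), we obtain O(~sign_sample).
So O(~sign_sample) holds, i.e. sign_sample is forbidden. None of the other listed options is forbidden under the premises.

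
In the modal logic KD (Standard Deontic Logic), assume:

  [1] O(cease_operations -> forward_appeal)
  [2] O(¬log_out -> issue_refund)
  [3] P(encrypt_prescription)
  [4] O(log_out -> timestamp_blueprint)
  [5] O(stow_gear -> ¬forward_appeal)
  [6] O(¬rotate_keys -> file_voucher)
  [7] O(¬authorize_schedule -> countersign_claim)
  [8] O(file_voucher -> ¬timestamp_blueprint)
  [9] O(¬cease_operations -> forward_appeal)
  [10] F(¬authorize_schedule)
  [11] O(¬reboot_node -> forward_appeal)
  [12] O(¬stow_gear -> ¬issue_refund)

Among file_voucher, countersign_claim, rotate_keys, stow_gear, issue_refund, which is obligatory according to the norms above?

rotate_keys

Premises 1 and 9 cover both cases: O(cease_operations -> forward_appeal) and O(¬cease_operations -> forward_appeal). Since cease_operations ∨ ¬cease_operations is a tautology, O(forward_appeal) follows.
Premise 5, O(stow_gear -> ¬forward_appeal), contraposes to O(forward_appeal -> ¬stow_gear); with O(forward_appeal) we get O(¬stow_gear).
Premise 12 is O(¬stow_gear -> ¬issue_refund); since O(¬stow_gear), deontic closure gives O(¬issue_refund).
Premise 2, O(¬log_out -> issue_refund), contraposes to O(¬issue_refund -> log_out); with O(¬issue_refund) we get O(log_out).
Premise 4 is O(log_out -> timestamp_blueprint); since O(log_out), deontic closure gives O(timestamp_blueprint).
Premise 8 is O(file_voucher -> ¬timestamp_blueprint); contrapositively O(timestamp_blueprint -> ¬file_voucher). Since O(timestamp_blueprint) holds, K gives O(¬file_voucher).
Premise 6 is O(¬rotate_keys -> file_voucher); contrapositively O(¬file_voucher -> rotate_keys). Since O(¬file_voucher) holds, K gives O(rotate_keys).
So O(rotate_keys) holds — rotate_keys is obligatory. None of the other listed options is made obligatory by any chain of premises.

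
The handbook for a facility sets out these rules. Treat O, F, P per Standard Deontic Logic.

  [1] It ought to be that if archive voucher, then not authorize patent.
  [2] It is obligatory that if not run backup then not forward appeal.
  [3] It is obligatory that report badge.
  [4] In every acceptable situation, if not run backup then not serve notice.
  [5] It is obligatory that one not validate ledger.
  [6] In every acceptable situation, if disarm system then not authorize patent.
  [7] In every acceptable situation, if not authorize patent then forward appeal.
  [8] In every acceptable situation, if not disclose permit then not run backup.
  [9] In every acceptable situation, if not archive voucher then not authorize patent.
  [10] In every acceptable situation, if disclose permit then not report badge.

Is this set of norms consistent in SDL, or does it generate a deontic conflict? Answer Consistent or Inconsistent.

Inconsistent

Premises 1 and 9 are O(archive_voucher → ¬authorize_patent) and O(¬archive_voucher → ¬authorize_patent); every ideal world satisfies archive_voucher or ¬archive_voucher, so in either case ¬authorize_patent holds — hence O(¬authorize_patent).
With premise 7, O(¬authorize_patent → forward_appeal), the K-axiom yields O(forward_appeal).
The contrapositive of premise 2 (O(¬run_backup → ¬forward_appeal)) is O(forward_appeal → run_backup), and O(forward_appeal) is already established, so O(run_backup).
Premise 8, O(¬disclose_permit → ¬run_backup), contraposes to O(run_backup → disclose_permit); with O(run_backup) we get O(disclose_permit).
Premise 10 is O(disclose_permit → ¬report_badge); since O(disclose_permit), deontic closure gives O(¬report_badge).
But premise 3 directly asserts O(report_badge).
We now have both O(¬report_badge) and O(report_badge) — report_badge is simultaneously obligatory and forbidden, violating the D-axiom.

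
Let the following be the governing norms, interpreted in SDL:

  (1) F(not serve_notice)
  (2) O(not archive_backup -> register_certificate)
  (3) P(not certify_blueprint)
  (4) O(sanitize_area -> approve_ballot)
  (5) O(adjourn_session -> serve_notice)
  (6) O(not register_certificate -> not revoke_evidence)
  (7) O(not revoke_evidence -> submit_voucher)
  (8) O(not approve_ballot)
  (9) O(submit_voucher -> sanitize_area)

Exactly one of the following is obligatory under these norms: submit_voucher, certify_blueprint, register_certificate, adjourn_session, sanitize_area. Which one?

Premise 8 states O(not approve_ballot) outright.
The contrapositive of premise 4 (O(sanitize_area -> approve_ballot)) is O(not approve_ballot -> not sanitize_area), and O(not approve_ballot) is already established, so O(not sanitize_area).
Premise 9 is O(submit_voucher -> sanitize_area); contrapositively O(not sanitize_area -> not submit_voucher). Since O(not sanitize_area) holds, K gives O(not submit_voucher).
Premise 7, O(not revoke_evidence -> submit_voucher), contraposes to O(not submit_voucher -> revoke_evidence); with O(not submit_voucher) we get O(revoke_evidence).
Premise 6 is O(not register_certificate -> not revoke_evidence); contrapositively O(revoke_evidence -> register_certificate). Since O(revoke_evidence) holds, K gives O(register_certificate).
So O(register_certificate) holds — register_certificate is obligatory. None of the other listed options is made obligatory by any chain of premises.

register_certificate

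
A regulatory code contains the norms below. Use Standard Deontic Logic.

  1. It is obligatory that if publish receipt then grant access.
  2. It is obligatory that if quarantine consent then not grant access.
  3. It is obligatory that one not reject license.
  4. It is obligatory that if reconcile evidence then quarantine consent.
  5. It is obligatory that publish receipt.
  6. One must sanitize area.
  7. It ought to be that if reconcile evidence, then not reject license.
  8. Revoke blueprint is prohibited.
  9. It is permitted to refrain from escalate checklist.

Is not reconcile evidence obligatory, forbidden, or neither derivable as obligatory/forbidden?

From premise 5 we have O(publish_receipt).
From O(publish_receipt) and premise 1, O(publish_receipt → grant_access), we obtain O(grant_access).
Premise 2, O(quarantine_consent → ¬grant_access), contraposes to O(grant_access → ¬quarantine_consent); with O(grant_access) we get O(¬quarantine_consent).
Premise 4 is O(reconcile_evidence → quarantine_consent); contrapositively O(¬quarantine_consent → ¬reconcile_evidence). Since O(¬quarantine_consent) holds, K gives O(¬reconcile_evidence).
Premises 3, 6, 7, 8, 9 do not contribute to this derivation.
Hence ¬reconcile_evidence is obligatory.

Obligatory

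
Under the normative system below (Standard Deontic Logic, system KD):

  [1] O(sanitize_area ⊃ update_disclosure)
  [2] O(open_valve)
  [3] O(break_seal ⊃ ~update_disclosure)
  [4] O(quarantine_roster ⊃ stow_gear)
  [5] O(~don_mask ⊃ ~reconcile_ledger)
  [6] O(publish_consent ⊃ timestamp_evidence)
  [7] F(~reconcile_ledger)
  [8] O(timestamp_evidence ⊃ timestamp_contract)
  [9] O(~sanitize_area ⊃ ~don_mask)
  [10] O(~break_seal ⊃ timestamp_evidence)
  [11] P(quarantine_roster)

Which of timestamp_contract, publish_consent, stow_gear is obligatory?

timestamp_contract

Premise 7, F(~reconcile_ledger), is equivalent to O(reconcile_ledger).
The contrapositive of premise 5 (O(~don_mask ⊃ ~reconcile_ledger)) is O(reconcile_ledger ⊃ don_mask), and O(reconcile_ledger) is already established, so O(don_mask).
The contrapositive of premise 9 (O(~sanitize_area ⊃ ~don_mask)) is O(don_mask ⊃ sanitize_area), and O(don_mask) is already established, so O(sanitize_area).
Applying K to premise 1 (O(sanitize_area ⊃ update_disclosure)) and O(sanitize_area) yields O(update_disclosure).
The contrapositive of premise 3 (O(break_seal ⊃ ~update_disclosure)) is O(update_disclosure ⊃ ~break_seal), and O(update_disclosure) is already established, so O(~break_seal).
With premise 10, O(~break_seal ⊃ timestamp_evidence), the K-axiom yields O(timestamp_evidence).
From O(timestamp_evidence) and premise 8, O(timestamp_evidence ⊃ timestamp_contract), we obtain O(timestamp_contract).
So O(timestamp_contract) holds — timestamp_contract is obligatory. None of the other listed options is made obligatory by any chain of premises.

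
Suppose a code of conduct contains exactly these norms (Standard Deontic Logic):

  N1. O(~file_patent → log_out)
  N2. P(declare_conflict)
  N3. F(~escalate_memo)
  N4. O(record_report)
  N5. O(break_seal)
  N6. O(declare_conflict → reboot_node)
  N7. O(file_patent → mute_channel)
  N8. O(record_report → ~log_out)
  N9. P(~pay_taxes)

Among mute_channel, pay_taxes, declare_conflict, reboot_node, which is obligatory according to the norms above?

mute_channel

Premise 4 states O(record_report) outright.
From O(record_report) and premise 8, O(record_report → ~log_out), we obtain O(~log_out).
Premise 1, O(~file_patent → log_out), contraposes to O(~log_out → file_patent); with O(~log_out) we get O(file_patent).
With premise 7, O(file_patent → mute_channel), the K-axiom yields O(mute_channel).
So O(mute_channel) holds — mute_channel is obligatory. None of the other listed options is made obligatory by any chain of premises.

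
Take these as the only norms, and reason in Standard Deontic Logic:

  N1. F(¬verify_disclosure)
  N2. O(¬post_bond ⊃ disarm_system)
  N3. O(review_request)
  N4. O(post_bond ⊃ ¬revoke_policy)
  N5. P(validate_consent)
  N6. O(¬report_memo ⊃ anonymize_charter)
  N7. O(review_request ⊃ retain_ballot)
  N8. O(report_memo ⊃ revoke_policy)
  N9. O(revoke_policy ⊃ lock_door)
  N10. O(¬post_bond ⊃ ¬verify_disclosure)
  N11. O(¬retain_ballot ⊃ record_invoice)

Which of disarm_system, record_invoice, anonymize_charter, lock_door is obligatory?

anonymize_charter

F(¬verify_disclosure) at premise 1 means O(verify_disclosure).
The contrapositive of premise 10 (O(¬post_bond ⊃ ¬verify_disclosure)) is O(verify_disclosure ⊃ post_bond), and O(verify_disclosure) is already established, so O(post_bond).
From O(post_bond) and premise 4, O(post_bond ⊃ ¬revoke_policy), we obtain O(¬revoke_policy).
The contrapositive of premise 8 (O(report_memo ⊃ revoke_policy)) is O(¬revoke_policy ⊃ ¬report_memo), and O(¬revoke_policy) is already established, so O(¬report_memo).
Premise 6 is O(¬report_memo ⊃ anonymize_charter); since O(¬report_memo), deontic closure gives O(anonymize_charter).
So O(anonymize_charter) holds — anonymize_charter is obligatory. None of the other listed options is made obligatory by any chain of premises.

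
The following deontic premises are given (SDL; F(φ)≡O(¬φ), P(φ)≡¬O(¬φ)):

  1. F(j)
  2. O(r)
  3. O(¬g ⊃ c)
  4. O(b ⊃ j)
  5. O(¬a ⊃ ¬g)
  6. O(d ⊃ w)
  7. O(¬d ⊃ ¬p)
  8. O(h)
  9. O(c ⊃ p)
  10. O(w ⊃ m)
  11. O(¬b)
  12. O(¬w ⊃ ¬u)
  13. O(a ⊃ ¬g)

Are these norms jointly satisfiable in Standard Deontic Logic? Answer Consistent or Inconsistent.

Premise 4 is O(b ⊃ j), but O(b) is not derivable from the premises, so it does not yield O(j).
So O(j) is not derivable, and the apparent clash with O(¬j) does not arise.
A world satisfying every obligation exists (e.g. a=false, b=false, c=true, d=true, g=false, h=true, j=false, m=true, p=true, r=true, u=false, w=true); no atom is both obligatory and forbidden, so the set is consistent.

Consistent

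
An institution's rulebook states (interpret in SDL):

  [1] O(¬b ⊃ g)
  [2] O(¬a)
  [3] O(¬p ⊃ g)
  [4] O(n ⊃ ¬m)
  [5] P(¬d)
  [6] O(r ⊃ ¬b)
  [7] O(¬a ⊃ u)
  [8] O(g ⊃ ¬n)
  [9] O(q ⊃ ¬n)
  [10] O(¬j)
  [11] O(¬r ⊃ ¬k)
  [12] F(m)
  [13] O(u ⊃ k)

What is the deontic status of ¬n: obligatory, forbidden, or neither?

Obligatory

Premise 2 states O(¬a) outright.
Premise 7 is O(¬a ⊃ u); since O(¬a), deontic closure gives O(u).
With premise 13, O(u ⊃ k), the K-axiom yields O(k).
Premise 11, O(¬r ⊃ ¬k), contraposes to O(k ⊃ r); with O(k) we get O(r).
With premise 6, O(r ⊃ ¬b), the K-axiom yields O(¬b).
With premise 1, O(¬b ⊃ g), the K-axiom yields O(g).
With premise 8, O(g ⊃ ¬n), the K-axiom yields O(¬n).
Premises 3, 4, 5, 9, 10, 12 do not contribute to this derivation.
Hence ¬n is obligatory.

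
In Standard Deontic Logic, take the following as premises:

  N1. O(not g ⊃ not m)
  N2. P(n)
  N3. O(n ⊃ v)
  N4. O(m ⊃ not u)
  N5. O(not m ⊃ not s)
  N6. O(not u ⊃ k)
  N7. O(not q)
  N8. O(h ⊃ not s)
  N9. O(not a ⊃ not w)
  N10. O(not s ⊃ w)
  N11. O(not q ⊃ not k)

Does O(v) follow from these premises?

Premise 3 is O(n ⊃ v), but O(n) is not derivable from the premises (the permission P(n) asserts only not O(not n), not O(n)), so it does not yield O(v).
No other premise forces O(v). An ideal world satisfying every premise can still have v false, so O(v) is not derivable.

No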